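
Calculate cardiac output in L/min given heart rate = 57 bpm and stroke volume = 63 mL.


CO = HR * SV
CO = 57 * 63 / 1000
CO = 3.591 L/min


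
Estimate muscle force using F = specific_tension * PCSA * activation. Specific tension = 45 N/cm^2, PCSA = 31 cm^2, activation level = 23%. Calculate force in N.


F = sigma * PCSA * activation
F = 45 * 31 * 0.23
F = 320.9 N


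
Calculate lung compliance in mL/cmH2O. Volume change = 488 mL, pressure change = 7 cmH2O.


C = dV / dP
C = 488 / 7
C = 69.71 mL/cmH2O


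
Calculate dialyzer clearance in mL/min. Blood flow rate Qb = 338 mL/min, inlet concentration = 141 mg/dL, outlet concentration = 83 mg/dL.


K = Qb * (Cb_in - Cb_out) / Cb_in
K = 338 * (141 - 83) / 141
K = 139 mL/min


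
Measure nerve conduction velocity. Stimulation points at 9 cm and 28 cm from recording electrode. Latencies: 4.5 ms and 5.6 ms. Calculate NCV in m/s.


Distance = (28 - 9) / 100 = 0.19 m
dt = (5.6 - 4.5) / 1000 = 0.0011 s
NCV = dist / dt = 172.7 m/s


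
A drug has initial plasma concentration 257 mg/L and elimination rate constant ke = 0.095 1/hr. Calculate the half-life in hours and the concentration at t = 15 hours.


t_half = ln(2) / ke = 0.693147 / 0.095 = 7.296 hr
C(t) = C0 * exp(-ke*t) = 257 * exp(-0.095*15)
C(15) = 61.81 mg/L


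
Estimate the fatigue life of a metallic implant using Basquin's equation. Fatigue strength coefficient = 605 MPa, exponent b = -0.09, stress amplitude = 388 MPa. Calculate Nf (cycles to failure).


sigma_a = sigma_f' * (2Nf)^b
2Nf = (sigma_a/sigma_f')^(1/b)
2Nf = (388/605)^(1/-0.09)
2Nf = 139.18618
Nf = 69.59


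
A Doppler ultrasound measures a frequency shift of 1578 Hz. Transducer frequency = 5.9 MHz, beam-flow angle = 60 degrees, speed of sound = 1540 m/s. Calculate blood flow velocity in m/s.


v = fd * c / (2 * f0 * cos(theta))
v = 1578 * 1540 / (2 * 5.9000e+06 * cos(60))
v = 0.4119 m/s


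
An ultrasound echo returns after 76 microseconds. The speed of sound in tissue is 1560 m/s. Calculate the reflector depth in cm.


depth = c * t / 2
t = 76 us = 7.6000e-05 s
depth = 1560 * 7.6000e-05 / 2
depth = 0.05928 m = 5.928 cm


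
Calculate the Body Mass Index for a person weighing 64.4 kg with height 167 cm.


BMI = weight / height^2
height = 167 cm = 1.67 m
BMI = 64.4 / 1.67^2
BMI = 23.09 kg/m^2


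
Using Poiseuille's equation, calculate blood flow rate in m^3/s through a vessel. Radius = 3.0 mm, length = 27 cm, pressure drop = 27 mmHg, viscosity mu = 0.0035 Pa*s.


Q = pi*r^4*dP / (8*mu*L)
r = 0.003 m, L = 0.27 m
dP = 27 mmHg = 3599.694 Pa
Q = 1.2117e-04 m^3/s


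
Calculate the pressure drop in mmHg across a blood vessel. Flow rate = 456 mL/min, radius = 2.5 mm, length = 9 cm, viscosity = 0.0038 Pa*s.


dP = 8*mu*L*Q / (pi*r^4)
Q = 456 mL/min = 7.6e-06 m^3/s
dP = 169.441 Pa = 169.441 / 133.322 mmHg = 1.271 mmHg


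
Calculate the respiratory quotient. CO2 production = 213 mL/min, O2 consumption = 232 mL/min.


RQ = VCO2 / VO2
RQ = 213 / 232
RQ = 0.9181


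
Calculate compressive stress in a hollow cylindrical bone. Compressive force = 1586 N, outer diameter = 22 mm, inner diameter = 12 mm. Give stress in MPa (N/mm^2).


A = pi*(r_o^2 - r_i^2)
r_o = 11 mm, r_i = 6 mm
A = 267.035 mm^2
sigma = F/A = 1586 / 267.035
sigma = 5.939 MPa


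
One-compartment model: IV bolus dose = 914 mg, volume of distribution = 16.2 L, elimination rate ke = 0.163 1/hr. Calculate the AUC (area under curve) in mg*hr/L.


C0 = Dose/Vd = 914/16.2 = 56.4198 mg/L
AUC = C0/ke = 56.4198/0.163
AUC = 346.1 mg*hr/L


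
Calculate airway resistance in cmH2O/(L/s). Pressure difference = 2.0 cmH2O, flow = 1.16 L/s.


R = dP / flow
R = 2.0 / 1.16
R = 1.724 cmH2O/(L/s)


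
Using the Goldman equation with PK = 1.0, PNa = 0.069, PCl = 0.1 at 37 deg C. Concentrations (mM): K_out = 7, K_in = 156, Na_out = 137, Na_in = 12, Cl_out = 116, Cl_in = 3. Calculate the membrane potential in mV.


Vm = (RT/F)*ln((PK*Ko + PNa*Nao + PCl*Cli)/(PK*Ki + PNa*Nai + PCl*Clo))
Numer = 16.753, Denom = 168.428
Vm = -61.68 mV


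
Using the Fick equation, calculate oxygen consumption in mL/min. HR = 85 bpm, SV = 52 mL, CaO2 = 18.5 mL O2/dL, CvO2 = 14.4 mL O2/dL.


CO = HR*SV = 85*52/1000 = 4.42 L/min
a-v O2 diff = 18.5 - 14.4 = 4.1 mL/dL
VO2 = CO * (CaO2-CvO2) * 10 dL/L
VO2 = 4.42 * 4.1 * 10
VO2 = 181.2 mL/min


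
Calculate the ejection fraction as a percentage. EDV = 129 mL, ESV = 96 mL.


SV = EDV - ESV = 129 - 96 = 33 mL
EF = SV/EDV * 100 = 33/129 * 100
EF = 25.58%


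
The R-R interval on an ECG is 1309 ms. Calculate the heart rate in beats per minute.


HR = 60 / RR_interval(s)
RR = 1309 ms = 1.309 s
HR = 60 / 1.309 = 45.84 bpm


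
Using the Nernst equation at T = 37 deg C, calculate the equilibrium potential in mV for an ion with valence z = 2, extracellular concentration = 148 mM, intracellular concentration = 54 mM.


E = (RT/(zF)) * ln(C_out/C_in)
T = 37 + 273.15 = 310.15 K
E = (8.314 * 310.15 / (2 * 96485)) * ln(148/54)
E = 13.47 mV


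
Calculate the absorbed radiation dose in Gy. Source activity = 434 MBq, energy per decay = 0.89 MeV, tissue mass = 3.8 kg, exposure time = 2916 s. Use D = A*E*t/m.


A = 434 MBq = 4.3400e+08 Bq
E = 0.89 MeV = 1.42578e-13 J
D = A*E*t/m = 4.3400e+08*1.42578e-13*2916/3.8
D = 0.04748 Gy


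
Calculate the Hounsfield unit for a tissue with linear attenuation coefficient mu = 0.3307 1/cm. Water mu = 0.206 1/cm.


HU = ((mu_tissue - mu_water) / mu_water) * 1000
HU = ((0.3307 - 0.206) / 0.206) * 1000
HU = 605.3


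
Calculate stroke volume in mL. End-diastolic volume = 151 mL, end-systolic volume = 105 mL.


SV = EDV - ESV
SV = 151 - 105
SV = 46 mL


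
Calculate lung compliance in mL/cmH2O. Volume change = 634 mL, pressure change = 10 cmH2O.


C = dV / dP
C = 634 / 10
C = 63.4 mL/cmH2O


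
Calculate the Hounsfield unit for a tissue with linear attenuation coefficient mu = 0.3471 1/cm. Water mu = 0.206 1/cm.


HU = ((mu_tissue - mu_water) / mu_water) * 1000
HU = ((0.3471 - 0.206) / 0.206) * 1000
HU = 685


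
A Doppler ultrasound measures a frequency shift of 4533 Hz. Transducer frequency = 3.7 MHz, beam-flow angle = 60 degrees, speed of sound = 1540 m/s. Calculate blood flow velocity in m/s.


v = fd * c / (2 * f0 * cos(theta))
v = 4533 * 1540 / (2 * 3.7000e+06 * cos(60))
v = 1.887 m/s


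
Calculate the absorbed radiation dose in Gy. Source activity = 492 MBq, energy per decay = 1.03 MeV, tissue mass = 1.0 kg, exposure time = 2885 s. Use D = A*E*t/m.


A = 492 MBq = 4.9200e+08 Bq
E = 1.03 MeV = 1.65006e-13 J
D = A*E*t/m = 4.9200e+08*1.65006e-13*2885/1.0
D = 0.2342 Gy


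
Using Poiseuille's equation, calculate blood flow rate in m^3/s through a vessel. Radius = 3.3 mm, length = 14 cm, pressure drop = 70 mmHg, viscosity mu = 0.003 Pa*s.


Q = pi*r^4*dP / (8*mu*L)
r = 0.0033 m, L = 0.14 m
dP = 70 mmHg = 9332.54 Pa
Q = 0.001035 m^3/s


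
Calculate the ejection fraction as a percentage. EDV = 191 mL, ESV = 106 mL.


SV = EDV - ESV = 191 - 106 = 85 mL
EF = SV/EDV * 100 = 85/191 * 100
EF = 44.5%


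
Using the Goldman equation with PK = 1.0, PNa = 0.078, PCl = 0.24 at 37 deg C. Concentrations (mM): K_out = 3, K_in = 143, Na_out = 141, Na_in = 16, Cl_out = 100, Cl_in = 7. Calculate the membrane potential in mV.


Vm = (RT/F)*ln((PK*Ko + PNa*Nao + PCl*Cli)/(PK*Ki + PNa*Nai + PCl*Clo))
Numer = 15.678, Denom = 168.248
Vm = -63.42 mV


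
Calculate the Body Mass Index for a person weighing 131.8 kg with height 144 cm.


BMI = weight / height^2
height = 144 cm = 1.44 m
BMI = 131.8 / 1.44^2
BMI = 63.56 kg/m^2


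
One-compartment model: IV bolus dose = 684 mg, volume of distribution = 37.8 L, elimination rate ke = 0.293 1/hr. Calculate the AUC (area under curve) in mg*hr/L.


C0 = Dose/Vd = 684/37.8 = 18.0952 mg/L
AUC = C0/ke = 18.0952/0.293
AUC = 61.76 mg*hr/L


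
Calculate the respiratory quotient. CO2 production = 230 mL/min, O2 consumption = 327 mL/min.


RQ = VCO2 / VO2
RQ = 230 / 327
RQ = 0.7034


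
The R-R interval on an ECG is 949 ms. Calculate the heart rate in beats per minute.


HR = 60 / RR_interval(s)
RR = 949 ms = 0.949 s
HR = 60 / 0.949 = 63.22 bpm


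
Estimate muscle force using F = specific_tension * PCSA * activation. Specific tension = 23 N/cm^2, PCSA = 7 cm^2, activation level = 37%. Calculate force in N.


F = sigma * PCSA * activation
F = 23 * 7 * 0.37
F = 59.57 N


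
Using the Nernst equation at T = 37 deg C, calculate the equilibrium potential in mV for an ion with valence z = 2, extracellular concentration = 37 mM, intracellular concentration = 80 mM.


E = (RT/(zF)) * ln(C_out/C_in)
T = 37 + 273.15 = 310.15 K
E = (8.314 * 310.15 / (2 * 96485)) * ln(37/80)
E = -10.3 mV


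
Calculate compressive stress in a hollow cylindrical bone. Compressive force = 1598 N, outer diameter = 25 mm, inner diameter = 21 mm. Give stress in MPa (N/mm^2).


A = pi*(r_o^2 - r_i^2)
r_o = 12.5 mm, r_i = 10.5 mm
A = 144.513 mm^2
sigma = F/A = 1598 / 144.513
sigma = 11.06 MPa


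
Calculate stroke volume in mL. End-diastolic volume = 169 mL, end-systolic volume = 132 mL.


SV = EDV - ESV
SV = 169 - 132
SV = 37 mL


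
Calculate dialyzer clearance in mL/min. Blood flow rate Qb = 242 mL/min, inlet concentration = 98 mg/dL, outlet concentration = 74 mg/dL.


K = Qb * (Cb_in - Cb_out) / Cb_in
K = 242 * (98 - 74) / 98
K = 59.27 mL/min


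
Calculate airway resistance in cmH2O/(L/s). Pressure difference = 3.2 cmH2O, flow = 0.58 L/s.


R = dP / flow
R = 3.2 / 0.58
R = 5.517 cmH2O/(L/s)


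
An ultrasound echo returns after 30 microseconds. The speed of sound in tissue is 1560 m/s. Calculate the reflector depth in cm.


depth = c * t / 2
t = 30 us = 3.0000e-05 s
depth = 1560 * 3.0000e-05 / 2
depth = 0.0234 m = 2.34 cm


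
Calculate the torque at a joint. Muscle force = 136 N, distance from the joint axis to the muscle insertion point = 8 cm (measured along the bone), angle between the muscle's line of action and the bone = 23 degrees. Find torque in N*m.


Torque = F * d * sin(theta)   (moment arm = d*sin(theta))
d = 8 cm = 0.08 m
Torque = 136 * 0.08 * sin(23)
Torque = 4.251 N*m


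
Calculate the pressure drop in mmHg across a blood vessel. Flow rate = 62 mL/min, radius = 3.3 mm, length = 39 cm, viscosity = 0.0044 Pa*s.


dP = 8*mu*L*Q / (pi*r^4)
Q = 62 mL/min = 1.03333e-06 m^3/s
dP = 38.0751 Pa = 38.0751 / 133.322 mmHg = 0.2856 mmHg


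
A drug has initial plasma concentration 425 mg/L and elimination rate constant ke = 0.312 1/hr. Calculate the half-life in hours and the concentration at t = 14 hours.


t_half = ln(2) / ke = 0.693147 / 0.312 = 2.222 hr
C(t) = C0 * exp(-ke*t) = 425 * exp(-0.312*14)
C(14) = 5.388 mg/L


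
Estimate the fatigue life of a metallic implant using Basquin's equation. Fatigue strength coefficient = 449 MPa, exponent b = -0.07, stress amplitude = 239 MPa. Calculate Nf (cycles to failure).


sigma_a = sigma_f' * (2Nf)^b
2Nf = (sigma_a/sigma_f')^(1/b)
2Nf = (239/449)^(1/-0.07)
2Nf = 8168.0911
Nf = 4084


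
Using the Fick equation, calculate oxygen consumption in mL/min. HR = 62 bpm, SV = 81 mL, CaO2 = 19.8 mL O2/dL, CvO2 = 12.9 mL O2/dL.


CO = HR*SV = 62*81/1000 = 5.022 L/min
a-v O2 diff = 19.8 - 12.9 = 6.9 mL/dL
VO2 = CO * (CaO2-CvO2) * 10 dL/L
VO2 = 5.022 * 6.9 * 10
VO2 = 346.5 mL/min


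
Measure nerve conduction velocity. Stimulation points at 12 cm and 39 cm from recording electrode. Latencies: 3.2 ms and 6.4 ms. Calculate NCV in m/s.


Distance = (39 - 12) / 100 = 0.27 m
dt = (6.4 - 3.2) / 1000 = 0.0032 s
NCV = dist / dt = 84.38 m/s


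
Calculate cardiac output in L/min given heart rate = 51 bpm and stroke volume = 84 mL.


CO = HR * SV
CO = 51 * 84 / 1000
CO = 4.284 L/min


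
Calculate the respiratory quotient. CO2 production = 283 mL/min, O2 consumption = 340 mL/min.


RQ = VCO2 / VO2
RQ = 283 / 340
RQ = 0.8324


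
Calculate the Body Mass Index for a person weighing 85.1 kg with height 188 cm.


BMI = weight / height^2
height = 188 cm = 1.88 m
BMI = 85.1 / 1.88^2
BMI = 24.08 kg/m^2


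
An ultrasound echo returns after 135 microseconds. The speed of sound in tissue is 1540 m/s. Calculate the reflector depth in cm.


depth = c * t / 2
t = 135 us = 1.3500e-04 s
depth = 1540 * 1.3500e-04 / 2
depth = 0.10395 m = 10.395 cm


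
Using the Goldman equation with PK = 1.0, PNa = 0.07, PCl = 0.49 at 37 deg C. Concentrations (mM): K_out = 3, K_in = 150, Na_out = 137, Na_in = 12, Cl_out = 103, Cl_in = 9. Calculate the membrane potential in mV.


Vm = (RT/F)*ln((PK*Ko + PNa*Nao + PCl*Cli)/(PK*Ki + PNa*Nai + PCl*Clo))
Numer = 17, Denom = 201.31
Vm = -66.06 mV


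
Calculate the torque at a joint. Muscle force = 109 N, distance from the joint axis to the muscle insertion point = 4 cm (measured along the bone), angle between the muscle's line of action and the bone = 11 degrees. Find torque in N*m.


Torque = F * d * sin(theta)   (moment arm = d*sin(theta))
d = 4 cm = 0.04 m
Torque = 109 * 0.04 * sin(11)
Torque = 0.8319 N*m


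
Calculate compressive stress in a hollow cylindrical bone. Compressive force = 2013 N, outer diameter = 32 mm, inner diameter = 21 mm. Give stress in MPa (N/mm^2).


A = pi*(r_o^2 - r_i^2)
r_o = 16 mm, r_i = 10.5 mm
A = 457.887 mm^2
sigma = F/A = 2013 / 457.887
sigma = 4.396 MPa


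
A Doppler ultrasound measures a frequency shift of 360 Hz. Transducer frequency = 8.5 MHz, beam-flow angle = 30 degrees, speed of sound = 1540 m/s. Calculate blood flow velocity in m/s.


v = fd * c / (2 * f0 * cos(theta))
v = 360 * 1540 / (2 * 8.5000e+06 * cos(30))
v = 0.03766 m/s


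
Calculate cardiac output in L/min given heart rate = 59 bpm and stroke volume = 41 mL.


CO = HR * SV
CO = 59 * 41 / 1000
CO = 2.419 L/min


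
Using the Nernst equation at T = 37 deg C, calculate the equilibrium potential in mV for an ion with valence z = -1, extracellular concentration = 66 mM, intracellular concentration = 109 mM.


E = (RT/(zF)) * ln(C_out/C_in)
T = 37 + 273.15 = 310.15 K
E = (8.314 * 310.15 / (-1 * 96485)) * ln(66/109)
E = 13.41 mV


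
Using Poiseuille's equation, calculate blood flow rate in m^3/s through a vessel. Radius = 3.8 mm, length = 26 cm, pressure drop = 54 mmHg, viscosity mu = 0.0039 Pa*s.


Q = pi*r^4*dP / (8*mu*L)
r = 0.0038 m, L = 0.26 m
dP = 54 mmHg = 7199.388 Pa
Q = 5.8137e-04 m^3/s


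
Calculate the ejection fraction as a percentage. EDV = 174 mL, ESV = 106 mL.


SV = EDV - ESV = 174 - 106 = 68 mL
EF = SV/EDV * 100 = 68/174 * 100
EF = 39.08%


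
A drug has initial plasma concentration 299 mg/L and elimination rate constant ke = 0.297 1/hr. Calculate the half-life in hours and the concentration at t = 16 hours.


t_half = ln(2) / ke = 0.693147 / 0.297 = 2.334 hr
C(t) = C0 * exp(-ke*t) = 299 * exp(-0.297*16)
C(16) = 2.582 mg/L


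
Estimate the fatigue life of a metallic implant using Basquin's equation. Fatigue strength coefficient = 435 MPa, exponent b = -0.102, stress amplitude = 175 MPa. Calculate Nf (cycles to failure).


sigma_a = sigma_f' * (2Nf)^b
2Nf = (sigma_a/sigma_f')^(1/b)
2Nf = (175/435)^(1/-0.102)
2Nf = 7533.0809
Nf = 3767


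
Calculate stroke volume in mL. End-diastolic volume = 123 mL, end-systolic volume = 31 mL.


SV = EDV - ESV
SV = 123 - 31
SV = 92 mL


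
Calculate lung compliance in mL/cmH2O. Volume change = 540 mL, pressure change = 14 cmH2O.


C = dV / dP
C = 540 / 14
C = 38.57 mL/cmH2O


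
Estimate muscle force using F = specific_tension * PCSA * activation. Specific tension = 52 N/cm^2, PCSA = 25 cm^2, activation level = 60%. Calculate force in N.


F = sigma * PCSA * activation
F = 52 * 25 * 0.6
F = 780 N


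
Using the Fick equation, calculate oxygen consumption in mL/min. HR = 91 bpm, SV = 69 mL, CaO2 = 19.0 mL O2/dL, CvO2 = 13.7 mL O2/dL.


CO = HR*SV = 91*69/1000 = 6.279 L/min
a-v O2 diff = 19.0 - 13.7 = 5.3 mL/dL
VO2 = CO * (CaO2-CvO2) * 10 dL/L
VO2 = 6.279 * 5.3 * 10
VO2 = 332.8 mL/min


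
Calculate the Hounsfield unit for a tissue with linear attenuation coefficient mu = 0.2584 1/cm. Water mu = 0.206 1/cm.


HU = ((mu_tissue - mu_water) / mu_water) * 1000
HU = ((0.2584 - 0.206) / 0.206) * 1000
HU = 254.4


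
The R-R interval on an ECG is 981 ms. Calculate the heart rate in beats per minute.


HR = 60 / RR_interval(s)
RR = 981 ms = 0.981 s
HR = 60 / 0.981 = 61.16 bpm


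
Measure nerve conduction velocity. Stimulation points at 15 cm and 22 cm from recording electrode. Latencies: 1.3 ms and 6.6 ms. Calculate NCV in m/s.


Distance = (22 - 15) / 100 = 0.07 m
dt = (6.6 - 1.3) / 1000 = 0.0053 s
NCV = dist / dt = 13.21 m/s


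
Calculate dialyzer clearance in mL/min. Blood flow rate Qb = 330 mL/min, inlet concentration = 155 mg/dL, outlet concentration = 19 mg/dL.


K = Qb * (Cb_in - Cb_out) / Cb_in
K = 330 * (155 - 19) / 155
K = 289.5 mL/min


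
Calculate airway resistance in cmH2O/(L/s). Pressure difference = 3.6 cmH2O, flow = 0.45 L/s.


R = dP / flow
R = 3.6 / 0.45
R = 8 cmH2O/(L/s)


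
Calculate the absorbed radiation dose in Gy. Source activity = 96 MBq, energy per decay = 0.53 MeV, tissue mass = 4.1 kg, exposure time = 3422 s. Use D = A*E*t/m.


A = 96 MBq = 9.6000e+07 Bq
E = 0.53 MeV = 8.4906e-14 J
D = A*E*t/m = 9.6000e+07*8.4906e-14*3422/4.1
D = 0.006803 Gy


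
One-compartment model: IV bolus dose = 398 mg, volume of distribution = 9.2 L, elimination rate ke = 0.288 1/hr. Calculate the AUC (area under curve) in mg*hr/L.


C0 = Dose/Vd = 398/9.2 = 43.2609 mg/L
AUC = C0/ke = 43.2609/0.288
AUC = 150.2 mg*hr/L


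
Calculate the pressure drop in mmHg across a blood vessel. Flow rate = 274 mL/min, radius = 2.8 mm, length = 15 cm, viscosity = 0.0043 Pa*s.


dP = 8*mu*L*Q / (pi*r^4)
Q = 274 mL/min = 4.56667e-06 m^3/s
dP = 122.03 Pa = 122.03 / 133.322 mmHg = 0.9153 mmHg


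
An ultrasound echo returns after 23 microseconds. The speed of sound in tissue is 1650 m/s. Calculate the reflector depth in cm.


depth = c * t / 2
t = 23 us = 2.3000e-05 s
depth = 1650 * 2.3000e-05 / 2
depth = 0.018975 m = 1.8975 cm


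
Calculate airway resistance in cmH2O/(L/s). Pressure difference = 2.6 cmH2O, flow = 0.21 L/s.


R = dP / flow
R = 2.6 / 0.21
R = 12.38 cmH2O/(L/s)


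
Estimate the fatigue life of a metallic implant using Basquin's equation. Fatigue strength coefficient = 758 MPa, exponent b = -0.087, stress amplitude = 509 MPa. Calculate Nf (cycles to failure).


sigma_a = sigma_f' * (2Nf)^b
2Nf = (sigma_a/sigma_f')^(1/b)
2Nf = (509/758)^(1/-0.087)
2Nf = 97.26294
Nf = 48.63


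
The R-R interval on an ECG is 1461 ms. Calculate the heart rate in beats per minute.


HR = 60 / RR_interval(s)
RR = 1461 ms = 1.461 s
HR = 60 / 1.461 = 41.07 bpm


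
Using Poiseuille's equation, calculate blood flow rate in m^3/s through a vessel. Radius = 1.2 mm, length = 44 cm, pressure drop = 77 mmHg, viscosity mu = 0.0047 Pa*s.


Q = pi*r^4*dP / (8*mu*L)
r = 0.0012 m, L = 0.44 m
dP = 77 mmHg = 10265.794 Pa
Q = 4.0423e-06 m^3/s


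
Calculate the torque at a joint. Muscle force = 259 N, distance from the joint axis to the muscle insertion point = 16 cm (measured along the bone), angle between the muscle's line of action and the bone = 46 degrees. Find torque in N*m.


Torque = F * d * sin(theta)   (moment arm = d*sin(theta))
d = 16 cm = 0.16 m
Torque = 259 * 0.16 * sin(46)
Torque = 29.81 N*m


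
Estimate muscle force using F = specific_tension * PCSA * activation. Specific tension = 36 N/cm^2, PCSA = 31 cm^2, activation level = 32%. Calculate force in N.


F = sigma * PCSA * activation
F = 36 * 31 * 0.32
F = 357.1 N


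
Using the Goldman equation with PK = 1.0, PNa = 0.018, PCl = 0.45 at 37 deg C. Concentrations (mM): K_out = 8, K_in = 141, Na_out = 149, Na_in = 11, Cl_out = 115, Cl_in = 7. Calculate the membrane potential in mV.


Vm = (RT/F)*ln((PK*Ko + PNa*Nao + PCl*Cli)/(PK*Ki + PNa*Nai + PCl*Clo))
Numer = 13.832, Denom = 192.948
Vm = -70.43 mV


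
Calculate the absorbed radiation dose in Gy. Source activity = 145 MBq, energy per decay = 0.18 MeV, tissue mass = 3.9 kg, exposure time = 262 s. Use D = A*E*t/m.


A = 145 MBq = 1.4500e+08 Bq
E = 0.18 MeV = 2.8836e-14 J
D = A*E*t/m = 1.4500e+08*2.8836e-14*262/3.9
D = 2.8089e-04 Gy


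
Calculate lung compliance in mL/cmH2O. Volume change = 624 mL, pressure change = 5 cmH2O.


C = dV / dP
C = 624 / 5
C = 124.8 mL/cmH2O


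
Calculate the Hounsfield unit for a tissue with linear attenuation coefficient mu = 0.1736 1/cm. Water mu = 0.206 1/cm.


HU = ((mu_tissue - mu_water) / mu_water) * 1000
HU = ((0.1736 - 0.206) / 0.206) * 1000
HU = -157.3


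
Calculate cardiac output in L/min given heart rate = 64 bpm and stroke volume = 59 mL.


CO = HR * SV
CO = 64 * 59 / 1000
CO = 3.776 L/min


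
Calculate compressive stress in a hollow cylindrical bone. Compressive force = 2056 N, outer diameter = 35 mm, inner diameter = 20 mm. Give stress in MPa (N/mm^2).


A = pi*(r_o^2 - r_i^2)
r_o = 17.5 mm, r_i = 10 mm
A = 647.953 mm^2
sigma = F/A = 2056 / 647.953
sigma = 3.173 MPa


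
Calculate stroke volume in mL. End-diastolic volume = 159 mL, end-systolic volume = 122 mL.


SV = EDV - ESV
SV = 159 - 122
SV = 37 mL


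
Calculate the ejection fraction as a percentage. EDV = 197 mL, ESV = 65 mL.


SV = EDV - ESV = 197 - 65 = 132 mL
EF = SV/EDV * 100 = 132/197 * 100
EF = 67.01%


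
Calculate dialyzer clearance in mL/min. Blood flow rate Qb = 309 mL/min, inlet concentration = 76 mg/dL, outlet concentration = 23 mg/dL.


K = Qb * (Cb_in - Cb_out) / Cb_in
K = 309 * (76 - 23) / 76
K = 215.5 mL/min


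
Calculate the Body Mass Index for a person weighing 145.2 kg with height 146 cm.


BMI = weight / height^2
height = 146 cm = 1.46 m
BMI = 145.2 / 1.46^2
BMI = 68.12 kg/m^2


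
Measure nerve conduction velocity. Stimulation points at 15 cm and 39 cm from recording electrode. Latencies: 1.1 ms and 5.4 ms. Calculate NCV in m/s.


Distance = (39 - 15) / 100 = 0.24 m
dt = (5.4 - 1.1) / 1000 = 0.0043 s
NCV = dist / dt = 55.81 m/s


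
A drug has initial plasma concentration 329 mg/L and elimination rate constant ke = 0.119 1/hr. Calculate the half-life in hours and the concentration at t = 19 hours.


t_half = ln(2) / ke = 0.693147 / 0.119 = 5.825 hr
C(t) = C0 * exp(-ke*t) = 329 * exp(-0.119*19)
C(19) = 34.3 mg/L


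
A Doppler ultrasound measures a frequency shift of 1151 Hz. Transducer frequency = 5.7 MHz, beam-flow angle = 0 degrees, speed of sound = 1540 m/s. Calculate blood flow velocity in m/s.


v = fd * c / (2 * f0 * cos(theta))
v = 1151 * 1540 / (2 * 5.7000e+06 * cos(0))
v = 0.1555 m/s


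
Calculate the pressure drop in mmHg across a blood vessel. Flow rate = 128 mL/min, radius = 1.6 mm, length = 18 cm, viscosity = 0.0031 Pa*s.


dP = 8*mu*L*Q / (pi*r^4)
Q = 128 mL/min = 2.13333e-06 m^3/s
dP = 462.543 Pa = 462.543 / 133.322 mmHg = 3.469 mmHg


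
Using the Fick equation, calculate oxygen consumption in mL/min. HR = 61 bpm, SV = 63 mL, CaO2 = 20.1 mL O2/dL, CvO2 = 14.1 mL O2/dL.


CO = HR*SV = 61*63/1000 = 3.843 L/min
a-v O2 diff = 20.1 - 14.1 = 6 mL/dL
VO2 = CO * (CaO2-CvO2) * 10 dL/L
VO2 = 3.843 * 6 * 10
VO2 = 230.6 mL/min


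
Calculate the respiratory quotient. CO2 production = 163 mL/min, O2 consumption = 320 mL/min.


RQ = VCO2 / VO2
RQ = 163 / 320
RQ = 0.5094


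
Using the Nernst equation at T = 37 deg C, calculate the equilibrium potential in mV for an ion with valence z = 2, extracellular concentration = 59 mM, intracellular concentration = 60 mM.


E = (RT/(zF)) * ln(C_out/C_in)
T = 37 + 273.15 = 310.15 K
E = (8.314 * 310.15 / (2 * 96485)) * ln(59/60)
E = -0.2246 mV


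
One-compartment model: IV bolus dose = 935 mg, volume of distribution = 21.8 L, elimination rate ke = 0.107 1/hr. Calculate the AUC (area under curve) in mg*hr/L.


C0 = Dose/Vd = 935/21.8 = 42.8899 mg/L
AUC = C0/ke = 42.8899/0.107
AUC = 400.8 mg*hr/L


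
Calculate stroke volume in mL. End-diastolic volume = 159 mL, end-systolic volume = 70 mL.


SV = EDV - ESV
SV = 159 - 70
SV = 89 mL


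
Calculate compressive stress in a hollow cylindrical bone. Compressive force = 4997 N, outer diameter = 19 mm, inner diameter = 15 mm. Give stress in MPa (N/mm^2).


A = pi*(r_o^2 - r_i^2)
r_o = 9.5 mm, r_i = 7.5 mm
A = 106.814 mm^2
sigma = F/A = 4997 / 106.814
sigma = 46.78 MPa


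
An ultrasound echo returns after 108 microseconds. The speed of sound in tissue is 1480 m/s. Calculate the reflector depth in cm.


depth = c * t / 2
t = 108 us = 1.0800e-04 s
depth = 1480 * 1.0800e-04 / 2
depth = 0.07992 m = 7.992 cm


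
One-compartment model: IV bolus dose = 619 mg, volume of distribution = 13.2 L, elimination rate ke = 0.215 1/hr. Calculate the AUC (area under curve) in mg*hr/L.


C0 = Dose/Vd = 619/13.2 = 46.8939 mg/L
AUC = C0/ke = 46.8939/0.215
AUC = 218.1 mg*hr/L


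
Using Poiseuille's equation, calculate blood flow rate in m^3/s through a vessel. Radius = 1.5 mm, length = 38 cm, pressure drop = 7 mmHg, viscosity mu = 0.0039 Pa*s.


Q = pi*r^4*dP / (8*mu*L)
r = 0.0015 m, L = 0.38 m
dP = 7 mmHg = 933.254 Pa
Q = 1.2519e-06 m^3/s


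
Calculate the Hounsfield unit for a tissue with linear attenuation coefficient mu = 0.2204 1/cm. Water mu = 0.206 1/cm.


HU = ((mu_tissue - mu_water) / mu_water) * 1000
HU = ((0.2204 - 0.206) / 0.206) * 1000
HU = 69.9


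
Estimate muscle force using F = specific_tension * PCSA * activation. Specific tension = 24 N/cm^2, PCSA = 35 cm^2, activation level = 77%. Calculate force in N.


F = sigma * PCSA * activation
F = 24 * 35 * 0.77
F = 646.8 N


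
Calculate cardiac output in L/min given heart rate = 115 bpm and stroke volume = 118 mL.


CO = HR * SV
CO = 115 * 118 / 1000
CO = 13.57 L/min


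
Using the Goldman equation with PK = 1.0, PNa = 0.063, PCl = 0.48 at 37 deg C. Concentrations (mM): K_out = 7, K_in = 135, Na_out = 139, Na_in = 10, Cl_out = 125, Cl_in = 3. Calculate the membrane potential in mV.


Vm = (RT/F)*ln((PK*Ko + PNa*Nao + PCl*Cli)/(PK*Ki + PNa*Nai + PCl*Clo))
Numer = 17.197, Denom = 195.63
Vm = -64.98 mV


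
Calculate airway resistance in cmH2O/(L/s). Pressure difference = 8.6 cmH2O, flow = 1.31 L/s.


R = dP / flow
R = 8.6 / 1.31
R = 6.565 cmH2O/(L/s)


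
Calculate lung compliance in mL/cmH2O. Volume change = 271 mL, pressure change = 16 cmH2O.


C = dV / dP
C = 271 / 16
C = 16.94 mL/cmH2O


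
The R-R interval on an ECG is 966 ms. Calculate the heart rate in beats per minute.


HR = 60 / RR_interval(s)
RR = 966 ms = 0.966 s
HR = 60 / 0.966 = 62.11 bpm


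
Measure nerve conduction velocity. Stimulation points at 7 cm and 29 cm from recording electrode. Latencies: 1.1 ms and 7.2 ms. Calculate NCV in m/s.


Distance = (29 - 7) / 100 = 0.22 m
dt = (7.2 - 1.1) / 1000 = 0.0061 s
NCV = dist / dt = 36.07 m/s


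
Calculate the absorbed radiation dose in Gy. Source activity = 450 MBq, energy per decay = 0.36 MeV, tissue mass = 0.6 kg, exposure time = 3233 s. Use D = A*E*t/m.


A = 450 MBq = 4.5000e+08 Bq
E = 0.36 MeV = 5.7672e-14 J
D = A*E*t/m = 4.5000e+08*5.7672e-14*3233/0.6
D = 0.1398 Gy


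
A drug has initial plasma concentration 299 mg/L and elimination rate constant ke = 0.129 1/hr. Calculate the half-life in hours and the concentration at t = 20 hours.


t_half = ln(2) / ke = 0.693147 / 0.129 = 5.373 hr
C(t) = C0 * exp(-ke*t) = 299 * exp(-0.129*20)
C(20) = 22.66 mg/L


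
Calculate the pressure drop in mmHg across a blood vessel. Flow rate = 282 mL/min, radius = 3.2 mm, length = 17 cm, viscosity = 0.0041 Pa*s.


dP = 8*mu*L*Q / (pi*r^4)
Q = 282 mL/min = 4.7e-06 m^3/s
dP = 79.5556 Pa = 79.5556 / 133.322 mmHg = 0.5967 mmHg


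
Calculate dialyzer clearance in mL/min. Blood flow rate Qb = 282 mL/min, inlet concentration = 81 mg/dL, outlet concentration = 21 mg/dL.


K = Qb * (Cb_in - Cb_out) / Cb_in
K = 282 * (81 - 21) / 81
K = 208.9 mL/min


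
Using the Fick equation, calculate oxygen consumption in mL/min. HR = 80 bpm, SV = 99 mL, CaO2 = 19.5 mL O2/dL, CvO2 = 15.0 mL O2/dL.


CO = HR*SV = 80*99/1000 = 7.92 L/min
a-v O2 diff = 19.5 - 15.0 = 4.5 mL/dL
VO2 = CO * (CaO2-CvO2) * 10 dL/L
VO2 = 7.92 * 4.5 * 10
VO2 = 356.4 mL/min


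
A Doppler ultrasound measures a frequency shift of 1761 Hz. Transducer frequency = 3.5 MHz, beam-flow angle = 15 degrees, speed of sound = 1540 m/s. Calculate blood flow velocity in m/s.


v = fd * c / (2 * f0 * cos(theta))
v = 1761 * 1540 / (2 * 3.5000e+06 * cos(15))
v = 0.4011 m/s


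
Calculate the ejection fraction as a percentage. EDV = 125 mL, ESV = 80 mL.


SV = EDV - ESV = 125 - 80 = 45 mL
EF = SV/EDV * 100 = 45/125 * 100
EF = 36%


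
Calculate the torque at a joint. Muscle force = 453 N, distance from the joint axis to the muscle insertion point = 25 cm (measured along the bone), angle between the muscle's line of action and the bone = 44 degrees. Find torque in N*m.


Torque = F * d * sin(theta)   (moment arm = d*sin(theta))
d = 25 cm = 0.25 m
Torque = 453 * 0.25 * sin(44)
Torque = 78.67 N*m


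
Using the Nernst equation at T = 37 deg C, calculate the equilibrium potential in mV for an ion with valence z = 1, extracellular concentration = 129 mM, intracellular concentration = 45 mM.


E = (RT/(zF)) * ln(C_out/C_in)
T = 37 + 273.15 = 310.15 K
E = (8.314 * 310.15 / (1 * 96485)) * ln(129/45)
E = 28.15 mV


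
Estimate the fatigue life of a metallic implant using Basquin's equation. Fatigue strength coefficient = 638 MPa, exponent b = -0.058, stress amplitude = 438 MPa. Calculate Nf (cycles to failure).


sigma_a = sigma_f' * (2Nf)^b
2Nf = (sigma_a/sigma_f')^(1/b)
2Nf = (438/638)^(1/-0.058)
2Nf = 655.11892
Nf = 327.6


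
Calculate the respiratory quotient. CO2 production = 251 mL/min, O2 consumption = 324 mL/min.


RQ = VCO2 / VO2
RQ = 251 / 324
RQ = 0.7747


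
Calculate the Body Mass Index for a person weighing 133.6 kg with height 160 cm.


BMI = weight / height^2
height = 160 cm = 1.6 m
BMI = 133.6 / 1.6^2
BMI = 52.19 kg/m^2


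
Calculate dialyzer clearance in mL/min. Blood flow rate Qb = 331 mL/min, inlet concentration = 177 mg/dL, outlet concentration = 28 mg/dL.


K = Qb * (Cb_in - Cb_out) / Cb_in
K = 331 * (177 - 28) / 177
K = 278.6 mL/min


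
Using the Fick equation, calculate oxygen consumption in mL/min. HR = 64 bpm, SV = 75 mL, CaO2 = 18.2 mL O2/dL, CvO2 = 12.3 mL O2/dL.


CO = HR*SV = 64*75/1000 = 4.8 L/min
a-v O2 diff = 18.2 - 12.3 = 5.9 mL/dL
VO2 = CO * (CaO2-CvO2) * 10 dL/L
VO2 = 4.8 * 5.9 * 10
VO2 = 283.2 mL/min


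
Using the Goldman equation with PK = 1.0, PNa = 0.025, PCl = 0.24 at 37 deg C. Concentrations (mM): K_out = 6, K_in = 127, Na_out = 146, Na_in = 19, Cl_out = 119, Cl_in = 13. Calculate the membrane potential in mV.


Vm = (RT/F)*ln((PK*Ko + PNa*Nao + PCl*Cli)/(PK*Ki + PNa*Nai + PCl*Clo))
Numer = 12.77, Denom = 156.035
Vm = -66.89 mV


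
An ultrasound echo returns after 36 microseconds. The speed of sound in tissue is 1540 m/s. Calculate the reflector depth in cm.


depth = c * t / 2
t = 36 us = 3.6000e-05 s
depth = 1540 * 3.6000e-05 / 2
depth = 0.02772 m = 2.772 cm


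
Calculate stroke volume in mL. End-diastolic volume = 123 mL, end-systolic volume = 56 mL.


SV = EDV - ESV
SV = 123 - 56
SV = 67 mL


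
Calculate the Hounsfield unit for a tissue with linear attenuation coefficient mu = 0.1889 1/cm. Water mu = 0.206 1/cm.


HU = ((mu_tissue - mu_water) / mu_water) * 1000
HU = ((0.1889 - 0.206) / 0.206) * 1000
HU = -83.01


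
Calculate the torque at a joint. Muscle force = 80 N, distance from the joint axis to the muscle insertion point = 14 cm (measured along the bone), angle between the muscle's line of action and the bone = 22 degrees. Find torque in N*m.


Torque = F * d * sin(theta)   (moment arm = d*sin(theta))
d = 14 cm = 0.14 m
Torque = 80 * 0.14 * sin(22)
Torque = 4.196 N*m


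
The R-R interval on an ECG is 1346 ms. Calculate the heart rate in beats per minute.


HR = 60 / RR_interval(s)
RR = 1346 ms = 1.346 s
HR = 60 / 1.346 = 44.58 bpm


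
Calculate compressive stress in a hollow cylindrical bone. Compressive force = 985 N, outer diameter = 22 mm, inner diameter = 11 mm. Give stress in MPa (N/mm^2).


A = pi*(r_o^2 - r_i^2)
r_o = 11 mm, r_i = 5.5 mm
A = 285.1 mm^2
sigma = F/A = 985 / 285.1
sigma = 3.455 MPa


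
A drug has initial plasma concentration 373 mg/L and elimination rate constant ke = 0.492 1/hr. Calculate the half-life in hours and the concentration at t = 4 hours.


t_half = ln(2) / ke = 0.693147 / 0.492 = 1.409 hr
C(t) = C0 * exp(-ke*t) = 373 * exp(-0.492*4)
C(4) = 52.12 mg/L


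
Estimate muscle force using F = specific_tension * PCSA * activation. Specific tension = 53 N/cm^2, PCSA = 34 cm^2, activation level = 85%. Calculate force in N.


F = sigma * PCSA * activation
F = 53 * 34 * 0.85
F = 1532 N


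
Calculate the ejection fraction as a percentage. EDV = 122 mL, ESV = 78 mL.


SV = EDV - ESV = 122 - 78 = 44 mL
EF = SV/EDV * 100 = 44/122 * 100
EF = 36.07%


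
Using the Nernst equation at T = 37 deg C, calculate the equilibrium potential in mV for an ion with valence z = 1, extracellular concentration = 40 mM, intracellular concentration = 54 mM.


E = (RT/(zF)) * ln(C_out/C_in)
T = 37 + 273.15 = 310.15 K
E = (8.314 * 310.15 / (1 * 96485)) * ln(40/54)
E = -8.02 mV


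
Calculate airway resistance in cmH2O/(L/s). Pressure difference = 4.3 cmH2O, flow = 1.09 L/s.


R = dP / flow
R = 4.3 / 1.09
R = 3.945 cmH2O/(L/s)


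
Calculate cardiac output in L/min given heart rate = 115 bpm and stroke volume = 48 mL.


CO = HR * SV
CO = 115 * 48 / 1000
CO = 5.52 L/min


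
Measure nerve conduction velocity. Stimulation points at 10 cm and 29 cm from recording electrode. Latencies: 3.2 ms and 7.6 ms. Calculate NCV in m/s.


Distance = (29 - 10) / 100 = 0.19 m
dt = (7.6 - 3.2) / 1000 = 0.0044 s
NCV = dist / dt = 43.18 m/s


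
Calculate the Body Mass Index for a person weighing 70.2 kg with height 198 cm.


BMI = weight / height^2
height = 198 cm = 1.98 m
BMI = 70.2 / 1.98^2
BMI = 17.91 kg/m^2


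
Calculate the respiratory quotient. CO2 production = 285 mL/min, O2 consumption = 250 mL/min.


RQ = VCO2 / VO2
RQ = 285 / 250
RQ = 1.14


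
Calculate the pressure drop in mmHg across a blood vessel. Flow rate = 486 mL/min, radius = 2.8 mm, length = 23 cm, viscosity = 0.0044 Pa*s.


dP = 8*mu*L*Q / (pi*r^4)
Q = 486 mL/min = 8.1e-06 m^3/s
dP = 339.605 Pa = 339.605 / 133.322 mmHg = 2.547 mmHg


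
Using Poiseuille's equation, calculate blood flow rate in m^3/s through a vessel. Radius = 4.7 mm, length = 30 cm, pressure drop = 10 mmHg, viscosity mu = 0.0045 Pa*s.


Q = pi*r^4*dP / (8*mu*L)
r = 0.0047 m, L = 0.3 m
dP = 10 mmHg = 1333.22 Pa
Q = 1.8924e-04 m^3/s


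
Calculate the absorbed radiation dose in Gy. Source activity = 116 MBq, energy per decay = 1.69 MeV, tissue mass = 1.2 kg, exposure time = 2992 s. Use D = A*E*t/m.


A = 116 MBq = 1.1600e+08 Bq
E = 1.69 MeV = 2.70738e-13 J
D = A*E*t/m = 1.1600e+08*2.70738e-13*2992/1.2
D = 0.0783 Gy


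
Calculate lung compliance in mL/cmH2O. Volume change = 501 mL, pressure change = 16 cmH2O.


C = dV / dP
C = 501 / 16
C = 31.31 mL/cmH2O


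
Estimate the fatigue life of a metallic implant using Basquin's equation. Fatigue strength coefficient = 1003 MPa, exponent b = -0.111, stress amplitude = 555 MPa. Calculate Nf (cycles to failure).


sigma_a = sigma_f' * (2Nf)^b
2Nf = (sigma_a/sigma_f')^(1/b)
2Nf = (555/1003)^(1/-0.111)
2Nf = 206.72211
Nf = 103.4


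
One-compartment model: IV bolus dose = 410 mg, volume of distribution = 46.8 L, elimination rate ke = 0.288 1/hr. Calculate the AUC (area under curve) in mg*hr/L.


C0 = Dose/Vd = 410/46.8 = 8.76068 mg/L
AUC = C0/ke = 8.76068/0.288
AUC = 30.42 mg*hr/L


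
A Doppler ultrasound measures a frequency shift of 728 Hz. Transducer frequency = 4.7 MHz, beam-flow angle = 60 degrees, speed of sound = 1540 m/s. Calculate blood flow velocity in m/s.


v = fd * c / (2 * f0 * cos(theta))
v = 728 * 1540 / (2 * 4.7000e+06 * cos(60))
v = 0.2385 m/s


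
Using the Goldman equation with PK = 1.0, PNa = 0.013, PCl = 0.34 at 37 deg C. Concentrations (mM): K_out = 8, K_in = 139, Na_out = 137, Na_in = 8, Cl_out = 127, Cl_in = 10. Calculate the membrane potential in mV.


Vm = (RT/F)*ln((PK*Ko + PNa*Nao + PCl*Cli)/(PK*Ki + PNa*Nai + PCl*Clo))
Numer = 13.181, Denom = 182.284
Vm = -70.2 mV


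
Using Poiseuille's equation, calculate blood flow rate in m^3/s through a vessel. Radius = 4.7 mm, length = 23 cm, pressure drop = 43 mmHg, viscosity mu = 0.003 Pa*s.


Q = pi*r^4*dP / (8*mu*L)
r = 0.0047 m, L = 0.23 m
dP = 43 mmHg = 5732.846 Pa
Q = 0.001592 m^3/s


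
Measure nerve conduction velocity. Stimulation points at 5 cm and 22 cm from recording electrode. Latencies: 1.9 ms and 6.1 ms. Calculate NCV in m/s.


Distance = (22 - 5) / 100 = 0.17 m
dt = (6.1 - 1.9) / 1000 = 0.0042 s
NCV = dist / dt = 40.48 m/s


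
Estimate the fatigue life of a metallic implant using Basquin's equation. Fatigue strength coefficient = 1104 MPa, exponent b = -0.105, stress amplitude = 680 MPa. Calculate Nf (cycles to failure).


sigma_a = sigma_f' * (2Nf)^b
2Nf = (sigma_a/sigma_f')^(1/b)
2Nf = (680/1104)^(1/-0.105)
2Nf = 101.01421
Nf = 50.51


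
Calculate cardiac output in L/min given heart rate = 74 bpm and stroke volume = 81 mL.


CO = HR * SV
CO = 74 * 81 / 1000
CO = 5.994 L/min


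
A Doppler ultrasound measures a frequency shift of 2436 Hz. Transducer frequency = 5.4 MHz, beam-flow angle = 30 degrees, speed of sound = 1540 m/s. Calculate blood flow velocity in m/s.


v = fd * c / (2 * f0 * cos(theta))
v = 2436 * 1540 / (2 * 5.4000e+06 * cos(30))
v = 0.4011 m/s


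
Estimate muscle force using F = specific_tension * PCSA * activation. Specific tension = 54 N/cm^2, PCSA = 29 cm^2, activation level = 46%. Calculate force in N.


F = sigma * PCSA * activation
F = 54 * 29 * 0.46
F = 720.4 N


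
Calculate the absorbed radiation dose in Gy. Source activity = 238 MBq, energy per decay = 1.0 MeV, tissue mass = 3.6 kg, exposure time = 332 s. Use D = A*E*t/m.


A = 238 MBq = 2.3800e+08 Bq
E = 1.0 MeV = 1.602e-13 J
D = A*E*t/m = 2.3800e+08*1.602e-13*332/3.6
D = 0.003516 Gy


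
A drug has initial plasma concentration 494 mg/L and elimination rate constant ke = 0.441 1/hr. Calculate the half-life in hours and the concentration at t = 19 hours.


t_half = ln(2) / ke = 0.693147 / 0.441 = 1.572 hr
C(t) = C0 * exp(-ke*t) = 494 * exp(-0.441*19)
C(19) = 0.1134 mg/L


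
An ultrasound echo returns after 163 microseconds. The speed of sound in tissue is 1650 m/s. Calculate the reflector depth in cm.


depth = c * t / 2
t = 163 us = 1.6300e-04 s
depth = 1650 * 1.6300e-04 / 2
depth = 0.134475 m = 13.4475 cm


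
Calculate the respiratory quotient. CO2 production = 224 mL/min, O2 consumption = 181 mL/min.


RQ = VCO2 / VO2
RQ = 224 / 181
RQ = 1.238


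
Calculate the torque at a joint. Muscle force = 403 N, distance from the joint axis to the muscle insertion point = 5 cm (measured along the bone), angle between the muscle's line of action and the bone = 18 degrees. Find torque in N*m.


Torque = F * d * sin(theta)   (moment arm = d*sin(theta))
d = 5 cm = 0.05 m
Torque = 403 * 0.05 * sin(18)
Torque = 6.227 N*m


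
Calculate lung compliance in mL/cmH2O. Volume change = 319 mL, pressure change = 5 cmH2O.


C = dV / dP
C = 319 / 5
C = 63.8 mL/cmH2O


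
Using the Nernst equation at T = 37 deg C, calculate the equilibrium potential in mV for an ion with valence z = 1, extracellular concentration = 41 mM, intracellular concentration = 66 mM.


E = (RT/(zF)) * ln(C_out/C_in)
T = 37 + 273.15 = 310.15 K
E = (8.314 * 310.15 / (1 * 96485)) * ln(41/66)
E = -12.72 mV
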